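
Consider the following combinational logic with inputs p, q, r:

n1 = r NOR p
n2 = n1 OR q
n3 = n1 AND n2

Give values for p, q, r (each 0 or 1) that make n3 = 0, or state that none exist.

n3 = n1 AND n2 must be 0, so at least one of n1, n2 is 0.
Check with p=1 q=1 r=0:
n1 = r NOR p = 0 NOR 1 = 0
n2 = n1 OR q = 0 OR 1 = 1
n3 = n1 AND n2 = 0 AND 1 = 0
So n3 = 0 as required.

p=1 q=1 r=0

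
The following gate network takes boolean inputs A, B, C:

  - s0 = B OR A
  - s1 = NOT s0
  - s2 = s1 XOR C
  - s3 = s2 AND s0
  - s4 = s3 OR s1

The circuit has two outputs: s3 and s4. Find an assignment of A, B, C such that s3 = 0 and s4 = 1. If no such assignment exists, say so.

A=0, B=0, C=1

Check with A=0, B=0, C=1:
s0 = B OR A = 0 OR 0 = 0
s1 = NOT s0 = NOT 0 = 1
s2 = s1 XOR C = 1 XOR 1 = 0
s3 = s2 AND s0 = 0 AND 0 = 0
s4 = s3 OR s1 = 0 OR 1 = 1
So s3 = 0 and s4 = 1.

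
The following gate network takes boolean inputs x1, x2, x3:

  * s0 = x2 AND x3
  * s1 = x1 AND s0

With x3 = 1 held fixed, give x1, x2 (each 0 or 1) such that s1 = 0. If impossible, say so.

x1=0 x2=0

s1 = x1 AND s0 must be 0, so at least one of x1, s0 is 0.
Check with x3 = 1 and x1=0, x2=0:
s0 = x2 AND x3 = 0 AND 1 = 0
s1 = x1 AND s0 = 0 AND 0 = 0
So s1 = 0.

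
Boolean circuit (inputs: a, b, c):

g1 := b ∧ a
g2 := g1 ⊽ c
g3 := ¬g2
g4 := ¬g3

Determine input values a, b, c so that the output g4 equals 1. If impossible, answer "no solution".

a=0 b=1 c=0

Check with a=0 b=1 c=0:
g1 = b ∧ a = 1 ∧ 0 = 0
g2 = g1 ⊽ c = 0 ⊽ 0 = 1
g3 = ¬g2 = ¬1 = 0
g4 = ¬g3 = ¬0 = 1
So g4 = 1 as required.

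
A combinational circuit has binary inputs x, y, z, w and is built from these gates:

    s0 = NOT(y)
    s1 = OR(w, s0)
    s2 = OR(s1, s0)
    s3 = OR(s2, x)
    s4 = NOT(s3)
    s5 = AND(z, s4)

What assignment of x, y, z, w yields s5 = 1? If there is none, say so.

s5 = AND(z, s4) must be 1, so both z = 1 and s4 = 1.
s4 = NOT(s3) must be 1, so s3 = 0.
Check with x=0 y=1 z=1 w=0:
s0 = NOT(y) = NOT 1 = 0
s1 = OR(w, s0) = OR(0, 0) = 0
s2 = OR(s1, s0) = OR(0, 0) = 0
s3 = OR(s2, x) = OR(0, 0) = 0
s4 = NOT(s3) = NOT 0 = 1
s5 = AND(z, s4) = AND(1, 1) = 1
So s5 = 1 as required.

x=0 y=1 z=1 w=0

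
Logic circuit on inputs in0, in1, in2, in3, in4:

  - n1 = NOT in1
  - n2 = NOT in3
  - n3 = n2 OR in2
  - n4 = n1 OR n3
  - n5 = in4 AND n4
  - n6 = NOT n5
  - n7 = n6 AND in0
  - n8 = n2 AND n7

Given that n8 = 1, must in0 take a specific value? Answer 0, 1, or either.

n8 = n2 AND n7 must be 1, so both n2 = 1 and n7 = 1.
n2 = NOT in3 must be 1, so in3 = 0.
Every assignment with n8 = 1 has in0 = 1; there are 4 such assignment(s).
  in0=1, in1=0, in2=0, in3=0, in4=0
  in0=1, in1=0, in2=1, in3=0, in4=0
  in0=1, in1=1, in2=0, in3=0, in4=0
  in0=1, in1=1, in2=1, in3=0, in4=0

1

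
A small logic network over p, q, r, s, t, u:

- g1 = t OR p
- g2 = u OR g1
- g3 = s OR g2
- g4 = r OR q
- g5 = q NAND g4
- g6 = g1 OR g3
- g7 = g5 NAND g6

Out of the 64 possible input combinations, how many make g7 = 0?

30

g7 = g5 NAND g6 must be 0, so both g5 = 1 and g6 = 1.
g5 = q NAND g4 must be 1, so at least one of q, g4 is 0.
Enumerating the 64 input combinations, 30 give g7 = 0 and 34 give g7 = 1.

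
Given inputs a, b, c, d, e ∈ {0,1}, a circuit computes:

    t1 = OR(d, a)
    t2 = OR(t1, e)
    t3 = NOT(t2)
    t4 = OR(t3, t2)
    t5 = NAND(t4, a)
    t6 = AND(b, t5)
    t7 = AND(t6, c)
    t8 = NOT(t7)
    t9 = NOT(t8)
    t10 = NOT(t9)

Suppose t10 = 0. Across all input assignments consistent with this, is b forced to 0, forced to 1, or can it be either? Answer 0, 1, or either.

t10 = NOT(t9) must be 0, so t9 = 1.
Every assignment with t10 = 0 has b = 1; there are 4 such assignment(s).
  a=0, b=1, c=1, d=0, e=0
  a=0, b=1, c=1, d=0, e=1
  a=0, b=1, c=1, d=1, e=0
  a=0, b=1, c=1, d=1, e=1

1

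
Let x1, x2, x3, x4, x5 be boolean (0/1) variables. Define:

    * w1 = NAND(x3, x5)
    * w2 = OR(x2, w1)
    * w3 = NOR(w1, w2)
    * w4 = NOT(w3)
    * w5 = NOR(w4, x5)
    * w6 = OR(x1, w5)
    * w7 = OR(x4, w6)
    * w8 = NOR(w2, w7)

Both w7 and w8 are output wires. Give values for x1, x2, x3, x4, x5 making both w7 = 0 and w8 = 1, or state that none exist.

x1=0, x2=0, x3=1, x4=0, x5=1

Check with x1=0, x2=0, x3=1, x4=0, x5=1:
w1 = NAND(x3, x5) = NAND(1, 1) = 0
w2 = OR(x2, w1) = OR(0, 0) = 0
w3 = NOR(w1, w2) = NOR(0, 0) = 1
w4 = NOT(w3) = NOT 1 = 0
w5 = NOR(w4, x5) = NOR(0, 1) = 0
w6 = OR(x1, w5) = OR(0, 0) = 0
w7 = OR(x4, w6) = OR(0, 0) = 0
w8 = NOR(w2, w7) = NOR(0, 0) = 1
So w7 = 0 and w8 = 1.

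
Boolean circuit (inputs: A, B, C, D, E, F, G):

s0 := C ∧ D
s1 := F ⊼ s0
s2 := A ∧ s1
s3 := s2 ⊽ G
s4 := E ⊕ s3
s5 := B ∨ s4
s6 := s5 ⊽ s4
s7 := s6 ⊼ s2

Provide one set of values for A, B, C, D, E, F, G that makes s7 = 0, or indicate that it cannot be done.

Check with A=1, B=0, C=1, D=0, E=0, F=1, G=0:
s0 = C ∧ D = 1 ∧ 0 = 0
s1 = F ⊼ s0 = 1 ⊼ 0 = 1
s2 = A ∧ s1 = 1 ∧ 1 = 1
s3 = s2 ⊽ G = 1 ⊽ 0 = 0
s4 = E ⊕ s3 = 0 ⊕ 0 = 0
s5 = B ∨ s4 = 0 ∨ 0 = 0
s6 = s5 ⊽ s4 = 0 ⊽ 0 = 1
s7 = s6 ⊼ s2 = 1 ⊼ 1 = 0
So s7 = 0 as required.

A=1, B=0, C=1, D=0, E=0, F=1, G=0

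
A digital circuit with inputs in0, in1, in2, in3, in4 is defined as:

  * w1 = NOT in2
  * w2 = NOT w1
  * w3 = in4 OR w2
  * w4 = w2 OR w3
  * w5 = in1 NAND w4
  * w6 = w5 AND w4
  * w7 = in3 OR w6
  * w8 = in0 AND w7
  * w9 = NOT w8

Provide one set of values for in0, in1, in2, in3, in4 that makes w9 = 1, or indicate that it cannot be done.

in0=0, in1=1, in2=1, in3=0, in4=1

w9 = NOT w8 must be 1, so w8 = 0.
Check with in0=0, in1=1, in2=1, in3=0, in4=1:
w1 = NOT in2 = NOT 1 = 0
w2 = NOT w1 = NOT 0 = 1
w3 = in4 OR w2 = 1 OR 1 = 1
w4 = w2 OR w3 = 1 OR 1 = 1
w5 = in1 NAND w4 = 1 NAND 1 = 0
w6 = w5 AND w4 = 0 AND 1 = 0
w7 = in3 OR w6 = 0 OR 0 = 0
w8 = in0 AND w7 = 0 AND 0 = 0
w9 = NOT w8 = NOT 0 = 1
So w9 = 1 as required.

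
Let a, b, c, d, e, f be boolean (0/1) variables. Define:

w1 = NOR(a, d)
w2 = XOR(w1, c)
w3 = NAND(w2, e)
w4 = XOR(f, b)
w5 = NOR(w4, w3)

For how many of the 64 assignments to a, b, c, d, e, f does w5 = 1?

8

w5 = NOR(w4, w3) must be 1, so both w4 = 0 and w3 = 0.
w4 = XOR(f, b) must be 0, so f and b are equal.
Enumerating the 64 input combinations, 8 give w5 = 1 and 56 give w5 = 0.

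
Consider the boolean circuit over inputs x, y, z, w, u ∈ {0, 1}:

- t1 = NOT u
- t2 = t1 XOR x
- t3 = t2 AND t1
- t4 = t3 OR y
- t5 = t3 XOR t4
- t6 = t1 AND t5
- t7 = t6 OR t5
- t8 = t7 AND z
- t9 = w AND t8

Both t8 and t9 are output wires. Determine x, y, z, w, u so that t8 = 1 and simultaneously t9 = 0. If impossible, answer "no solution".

x=1, y=1, z=1, w=0, u=1

Check with x=1, y=1, z=1, w=0, u=1:
t1 = NOT u = NOT 1 = 0
t2 = t1 XOR x = 0 XOR 1 = 1
t3 = t2 AND t1 = 1 AND 0 = 0
t4 = t3 OR y = 0 OR 1 = 1
t5 = t3 XOR t4 = 0 XOR 1 = 1
t6 = t1 AND t5 = 0 AND 1 = 0
t7 = t6 OR t5 = 0 OR 1 = 1
t8 = t7 AND z = 1 AND 1 = 1
t9 = w AND t8 = 0 AND 1 = 0
So t8 = 1 and t9 = 0.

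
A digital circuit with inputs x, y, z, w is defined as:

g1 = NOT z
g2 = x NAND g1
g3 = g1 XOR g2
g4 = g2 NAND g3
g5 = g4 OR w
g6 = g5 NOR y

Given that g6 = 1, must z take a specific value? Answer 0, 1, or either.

1

g6 = g5 NOR y must be 1, so both g5 = 0 and y = 0.
g5 = g4 OR w must be 0, so both g4 = 0 and w = 0.
g4 = g2 NAND g3 must be 0, so both g2 = 1 and g3 = 1.
Every assignment with g6 = 1 has z = 1; there are 2 such assignment(s).
  x=0, y=0, z=1, w=0
  x=1, y=0, z=1, w=0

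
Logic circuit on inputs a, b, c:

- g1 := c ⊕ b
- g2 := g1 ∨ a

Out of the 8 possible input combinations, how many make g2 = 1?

6

g2 = g1 ∨ a must be 1, so at least one of g1, a is 1.
Satisfying assignments:
  a=0, b=0, c=1
  a=0, b=1, c=0
  a=1, b=0, c=0
  a=1, b=0, c=1
  a=1, b=1, c=0
  a=1, b=1, c=1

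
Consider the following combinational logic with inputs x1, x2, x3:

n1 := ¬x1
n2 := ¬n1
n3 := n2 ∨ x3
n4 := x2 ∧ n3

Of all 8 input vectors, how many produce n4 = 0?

5

n4 = x2 ∧ n3 must be 0, so at least one of x2, n3 is 0.
Satisfying assignments:
  x1=0, x2=0, x3=0
  x1=0, x2=0, x3=1
  x1=0, x2=1, x3=0
  x1=1, x2=0, x3=0
  x1=1, x2=0, x3=1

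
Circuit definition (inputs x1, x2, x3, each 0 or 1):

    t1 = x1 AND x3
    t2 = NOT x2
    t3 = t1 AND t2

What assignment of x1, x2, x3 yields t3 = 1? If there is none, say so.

x1=1, x2=0, x3=1

t3 = t1 AND t2 must be 1, so both t1 = 1 and t2 = 1.
t1 = x1 AND x3 must be 1, so both x1 = 1 and x3 = 1.
Check with x1=1, x2=0, x3=1:
t1 = x1 AND x3 = 1 AND 1 = 1
t2 = NOT x2 = NOT 0 = 1
t3 = t1 AND t2 = 1 AND 1 = 1
So t3 = 1 as required.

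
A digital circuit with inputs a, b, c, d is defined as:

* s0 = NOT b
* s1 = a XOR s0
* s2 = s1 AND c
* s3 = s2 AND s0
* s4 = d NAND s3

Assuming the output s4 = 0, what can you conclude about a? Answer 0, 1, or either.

s4 = d NAND s3 must be 0, so both d = 1 and s3 = 1.
s3 = s2 AND s0 must be 1, so both s2 = 1 and s0 = 1.
s2 = s1 AND c must be 1, so both s1 = 1 and c = 1.
Every assignment with s4 = 0 has a = 0; there are 1 such assignment(s).
  a=0, b=0, c=1, d=1

0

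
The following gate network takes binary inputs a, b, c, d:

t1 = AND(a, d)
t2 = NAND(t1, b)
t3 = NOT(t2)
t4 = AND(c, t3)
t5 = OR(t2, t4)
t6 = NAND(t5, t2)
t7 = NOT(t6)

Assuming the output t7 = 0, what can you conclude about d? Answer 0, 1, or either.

t7 = NOT(t6) must be 0, so t6 = 1.
Every assignment with t7 = 0 has d = 1; there are 2 such assignment(s).
  a=1, b=1, c=0, d=1
  a=1, b=1, c=1, d=1

1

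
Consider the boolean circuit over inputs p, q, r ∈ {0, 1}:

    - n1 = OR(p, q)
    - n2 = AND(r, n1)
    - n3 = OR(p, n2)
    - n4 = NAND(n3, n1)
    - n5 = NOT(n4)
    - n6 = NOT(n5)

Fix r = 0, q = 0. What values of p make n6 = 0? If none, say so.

p=1

n6 = NOT(n5) must be 0, so n5 = 1.
n5 = NOT(n4) must be 1, so n4 = 0.
Check with r = 0, q = 0 and p=1:
n1 = OR(p, q) = OR(1, 0) = 1
n2 = AND(r, n1) = AND(0, 1) = 0
n3 = OR(p, n2) = OR(1, 0) = 1
n4 = NAND(n3, n1) = NAND(1, 1) = 0
n5 = NOT(n4) = NOT 0 = 1
n6 = NOT(n5) = NOT 1 = 0
So n6 = 0.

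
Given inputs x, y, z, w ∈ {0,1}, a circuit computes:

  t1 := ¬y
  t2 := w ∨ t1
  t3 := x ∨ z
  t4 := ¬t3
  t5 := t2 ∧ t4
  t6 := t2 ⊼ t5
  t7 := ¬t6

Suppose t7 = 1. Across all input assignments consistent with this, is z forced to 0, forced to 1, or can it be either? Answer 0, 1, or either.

0

t7 = ¬t6 must be 1, so t6 = 0.
t6 = t2 ⊼ t5 must be 0, so both t2 = 1 and t5 = 1.
t2 = w ∨ t1 must be 1, so at least one of w, t1 is 1.
Every assignment with t7 = 1 has z = 0; there are 3 such assignment(s).
  x=0, y=0, z=0, w=0
  x=0, y=0, z=0, w=1
  x=0, y=1, z=0, w=1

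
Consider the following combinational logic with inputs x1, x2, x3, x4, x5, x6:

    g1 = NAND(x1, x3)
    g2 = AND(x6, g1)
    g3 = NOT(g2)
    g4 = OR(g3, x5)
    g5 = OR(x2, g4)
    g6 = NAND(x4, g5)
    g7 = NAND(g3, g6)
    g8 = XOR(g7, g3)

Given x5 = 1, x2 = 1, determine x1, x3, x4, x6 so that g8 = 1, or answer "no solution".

g8 = XOR(g7, g3) must be 1, so g7 and g3 differ.
Check with x5 = 1, x2 = 1 and x1=0, x3=0, x4=1, x6=1:
g1 = NAND(x1, x3) = NAND(0, 0) = 1
g2 = AND(x6, g1) = AND(1, 1) = 1
g3 = NOT(g2) = NOT 1 = 0
g4 = OR(g3, x5) = OR(0, 1) = 1
g5 = OR(x2, g4) = OR(1, 1) = 1
g6 = NAND(x4, g5) = NAND(1, 1) = 0
g7 = NAND(g3, g6) = NAND(0, 0) = 1
g8 = XOR(g7, g3) = XOR(1, 0) = 1
So g8 = 1.

x1=0, x3=0, x4=1, x6=1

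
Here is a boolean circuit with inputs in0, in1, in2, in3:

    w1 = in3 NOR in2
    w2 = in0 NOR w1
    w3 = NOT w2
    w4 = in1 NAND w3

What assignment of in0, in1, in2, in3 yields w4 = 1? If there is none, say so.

in0=0 in1=0 in2=0 in3=1

w4 = in1 NAND w3 must be 1, so at least one of in1, w3 is 0.
Check with in0=0 in1=0 in2=0 in3=1:
w1 = in3 NOR in2 = 1 NOR 0 = 0
w2 = in0 NOR w1 = 0 NOR 0 = 1
w3 = NOT w2 = NOT 1 = 0
w4 = in1 NAND w3 = 0 NAND 0 = 1
So w4 = 1 as required.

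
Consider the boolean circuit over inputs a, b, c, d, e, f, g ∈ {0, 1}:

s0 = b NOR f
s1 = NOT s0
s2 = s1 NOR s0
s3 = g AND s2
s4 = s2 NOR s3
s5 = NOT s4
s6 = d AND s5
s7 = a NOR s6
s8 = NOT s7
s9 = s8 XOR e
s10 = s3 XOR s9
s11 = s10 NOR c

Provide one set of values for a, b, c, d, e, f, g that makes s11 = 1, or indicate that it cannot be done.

a=1 b=1 c=0 d=0 e=1 f=1 g=1

s11 = s10 NOR c must be 1, so both s10 = 0 and c = 0.
s10 = s3 XOR s9 must be 0, so s3 and s9 are equal.
Check with a=1 b=1 c=0 d=0 e=1 f=1 g=1:
s0 = b NOR f = 1 NOR 1 = 0
s1 = NOT s0 = NOT 0 = 1
s2 = s1 NOR s0 = 1 NOR 0 = 0
s3 = g AND s2 = 1 AND 0 = 0
s4 = s2 NOR s3 = 0 NOR 0 = 1
s5 = NOT s4 = NOT 1 = 0
s6 = d AND s5 = 0 AND 0 = 0
s7 = a NOR s6 = 1 NOR 0 = 0
s8 = NOT s7 = NOT 0 = 1
s9 = s8 XOR e = 1 XOR 1 = 0
s10 = s3 XOR s9 = 0 XOR 0 = 0
s11 = s10 NOR c = 0 NOR 0 = 1
So s11 = 1 as required.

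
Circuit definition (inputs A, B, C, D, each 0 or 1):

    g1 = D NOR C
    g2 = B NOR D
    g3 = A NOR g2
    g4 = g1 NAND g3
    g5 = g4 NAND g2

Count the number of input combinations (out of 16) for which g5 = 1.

12

g5 = g4 NAND g2 must be 1, so at least one of g4, g2 is 0.
Enumerating the 16 input combinations, 12 give g5 = 1 and 4 give g5 = 0.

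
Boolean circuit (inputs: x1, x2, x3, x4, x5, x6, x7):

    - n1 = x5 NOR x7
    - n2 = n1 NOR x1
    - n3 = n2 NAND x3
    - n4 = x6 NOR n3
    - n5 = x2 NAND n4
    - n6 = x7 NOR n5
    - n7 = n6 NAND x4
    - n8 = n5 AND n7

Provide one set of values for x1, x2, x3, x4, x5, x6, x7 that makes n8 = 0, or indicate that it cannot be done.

x1=0, x2=1, x3=1, x4=0, x5=0, x6=0, x7=1

Check with x1=0, x2=1, x3=1, x4=0, x5=0, x6=0, x7=1:
n1 = x5 NOR x7 = 0 NOR 1 = 0
n2 = n1 NOR x1 = 0 NOR 0 = 1
n3 = n2 NAND x3 = 1 NAND 1 = 0
n4 = x6 NOR n3 = 0 NOR 0 = 1
n5 = x2 NAND n4 = 1 NAND 1 = 0
n6 = x7 NOR n5 = 1 NOR 0 = 0
n7 = n6 NAND x4 = 0 NAND 0 = 1
n8 = n5 AND n7 = 0 AND 1 = 0
So n8 = 0 as required.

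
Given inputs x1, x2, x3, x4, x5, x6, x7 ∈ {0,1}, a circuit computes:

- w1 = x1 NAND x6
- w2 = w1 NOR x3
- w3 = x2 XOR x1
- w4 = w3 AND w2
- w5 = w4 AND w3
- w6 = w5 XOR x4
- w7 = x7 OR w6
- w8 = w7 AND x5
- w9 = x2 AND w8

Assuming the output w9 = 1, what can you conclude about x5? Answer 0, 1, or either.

w9 = x2 AND w8 must be 1, so both x2 = 1 and w8 = 1.
Every assignment with w9 = 1 has x5 = 1; there are 24 such assignment(s).

1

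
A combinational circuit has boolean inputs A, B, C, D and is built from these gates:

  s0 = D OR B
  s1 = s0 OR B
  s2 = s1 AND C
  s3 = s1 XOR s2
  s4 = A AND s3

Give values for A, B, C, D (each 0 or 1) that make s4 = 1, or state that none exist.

s4 = A AND s3 must be 1, so both A = 1 and s3 = 1.
s3 = s1 XOR s2 must be 1, so s1 and s2 differ.
Check with A=1 B=1 C=0 D=1:
s0 = D OR B = 1 OR 1 = 1
s1 = s0 OR B = 1 OR 1 = 1
s2 = s1 AND C = 1 AND 0 = 0
s3 = s1 XOR s2 = 1 XOR 0 = 1
s4 = A AND s3 = 1 AND 1 = 1
So s4 = 1 as required.

A=1 B=1 C=0 D=1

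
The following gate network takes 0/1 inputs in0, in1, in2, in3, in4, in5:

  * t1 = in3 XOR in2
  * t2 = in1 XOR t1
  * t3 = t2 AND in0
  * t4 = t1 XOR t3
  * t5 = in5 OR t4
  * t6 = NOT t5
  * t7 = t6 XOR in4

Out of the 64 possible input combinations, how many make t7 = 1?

t7 = t6 XOR in4 must be 1, so t6 and in4 differ.
Enumerating the 64 input combinations, 32 give t7 = 1 and 32 give t7 = 0.

32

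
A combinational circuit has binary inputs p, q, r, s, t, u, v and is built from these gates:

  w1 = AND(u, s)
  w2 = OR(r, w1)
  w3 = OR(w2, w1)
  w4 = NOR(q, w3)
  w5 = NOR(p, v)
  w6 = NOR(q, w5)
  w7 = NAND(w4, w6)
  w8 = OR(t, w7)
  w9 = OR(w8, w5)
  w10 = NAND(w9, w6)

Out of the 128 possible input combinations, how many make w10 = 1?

89

w10 = NAND(w9, w6) must be 1, so at least one of w9, w6 is 0.
Enumerating the 128 input combinations, 89 give w10 = 1 and 39 give w10 = 0.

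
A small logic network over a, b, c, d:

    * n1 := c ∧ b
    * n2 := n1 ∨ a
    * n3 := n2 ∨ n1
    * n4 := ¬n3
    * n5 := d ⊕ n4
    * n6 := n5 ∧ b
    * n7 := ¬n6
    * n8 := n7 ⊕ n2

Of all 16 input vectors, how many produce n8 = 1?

n8 = n7 ⊕ n2 must be 1, so n7 and n2 differ.
Enumerating the 16 input combinations, 8 give n8 = 1 and 8 give n8 = 0.

8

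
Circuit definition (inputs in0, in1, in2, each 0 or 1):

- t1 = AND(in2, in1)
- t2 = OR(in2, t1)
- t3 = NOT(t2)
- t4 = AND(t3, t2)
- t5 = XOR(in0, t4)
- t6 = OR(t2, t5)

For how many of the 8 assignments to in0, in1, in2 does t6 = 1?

t6 = OR(t2, t5) must be 1, so at least one of t2, t5 is 1.
Enumerating the 8 input combinations, 6 give t6 = 1 and 2 give t6 = 0.

6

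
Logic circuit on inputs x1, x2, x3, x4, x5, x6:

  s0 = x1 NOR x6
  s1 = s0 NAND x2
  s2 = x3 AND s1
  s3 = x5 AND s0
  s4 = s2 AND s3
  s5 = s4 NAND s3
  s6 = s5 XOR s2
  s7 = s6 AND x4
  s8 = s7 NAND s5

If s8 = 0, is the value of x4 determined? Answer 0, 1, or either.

1

s8 = s7 NAND s5 must be 0, so both s7 = 1 and s5 = 1.
s7 = s6 AND x4 must be 1, so both s6 = 1 and x4 = 1.
s5 = s4 NAND s3 must be 1, so at least one of s4, s3 is 0.
Every assignment with s8 = 0 has x4 = 1; there are 18 such assignment(s).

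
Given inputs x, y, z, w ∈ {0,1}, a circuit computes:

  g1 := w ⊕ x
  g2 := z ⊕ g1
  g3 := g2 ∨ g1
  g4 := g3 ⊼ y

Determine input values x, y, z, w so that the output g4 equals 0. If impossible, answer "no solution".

g4 = g3 ⊼ y must be 0, so both g3 = 1 and y = 1.
g3 = g2 ∨ g1 must be 1, so at least one of g2, g1 is 1.
Check with x=1, y=1, z=1, w=1:
g1 = w ⊕ x = 1 ⊕ 1 = 0
g2 = z ⊕ g1 = 1 ⊕ 0 = 1
g3 = g2 ∨ g1 = 1 ∨ 0 = 1
g4 = g3 ⊼ y = 1 ⊼ 1 = 0
So g4 = 0 as required.

x=1, y=1, z=1, w=1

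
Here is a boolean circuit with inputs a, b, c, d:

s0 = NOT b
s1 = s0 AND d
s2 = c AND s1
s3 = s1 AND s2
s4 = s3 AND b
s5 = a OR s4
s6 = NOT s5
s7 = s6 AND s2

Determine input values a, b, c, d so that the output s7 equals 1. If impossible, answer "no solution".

a=0 b=0 c=1 d=1

Check with a=0 b=0 c=1 d=1:
s0 = NOT b = NOT 0 = 1
s1 = s0 AND d = 1 AND 1 = 1
s2 = c AND s1 = 1 AND 1 = 1
s3 = s1 AND s2 = 1 AND 1 = 1
s4 = s3 AND b = 1 AND 0 = 0
s5 = a OR s4 = 0 OR 0 = 0
s6 = NOT s5 = NOT 0 = 1
s7 = s6 AND s2 = 1 AND 1 = 1
So s7 = 1 as required.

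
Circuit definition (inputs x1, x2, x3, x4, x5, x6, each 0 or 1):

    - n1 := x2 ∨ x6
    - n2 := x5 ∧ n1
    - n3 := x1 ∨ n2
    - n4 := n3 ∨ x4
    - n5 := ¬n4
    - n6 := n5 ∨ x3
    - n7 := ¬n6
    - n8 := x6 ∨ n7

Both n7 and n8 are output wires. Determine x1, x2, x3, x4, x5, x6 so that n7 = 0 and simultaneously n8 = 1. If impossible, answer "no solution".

Check with x1=1, x2=0, x3=1, x4=0, x5=0, x6=1:
n1 = x2 ∨ x6 = 0 ∨ 1 = 1
n2 = x5 ∧ n1 = 0 ∧ 1 = 0
n3 = x1 ∨ n2 = 1 ∨ 0 = 1
n4 = n3 ∨ x4 = 1 ∨ 0 = 1
n5 = ¬n4 = ¬1 = 0
n6 = n5 ∨ x3 = 0 ∨ 1 = 1
n7 = ¬n6 = ¬1 = 0
n8 = x6 ∨ n7 = 1 ∨ 0 = 1
So n7 = 0 and n8 = 1.

x1=1, x2=0, x3=1, x4=0, x5=0, x6=1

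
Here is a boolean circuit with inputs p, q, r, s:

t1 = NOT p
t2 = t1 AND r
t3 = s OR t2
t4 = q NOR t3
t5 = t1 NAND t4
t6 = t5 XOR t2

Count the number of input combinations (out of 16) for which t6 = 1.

11

t6 = t5 XOR t2 must be 1, so t5 and t2 differ.
Enumerating the 16 input combinations, 11 give t6 = 1 and 5 give t6 = 0.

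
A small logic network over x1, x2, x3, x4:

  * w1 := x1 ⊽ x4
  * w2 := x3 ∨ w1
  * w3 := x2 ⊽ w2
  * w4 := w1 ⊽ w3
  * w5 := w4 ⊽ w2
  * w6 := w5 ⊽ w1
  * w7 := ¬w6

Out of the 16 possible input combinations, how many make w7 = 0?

9

w7 = ¬w6 must be 0, so w6 = 1.
w6 = w5 ⊽ w1 must be 1, so both w5 = 0 and w1 = 0.
w5 = w4 ⊽ w2 must be 0, so at least one of w4, w2 is 1.
Enumerating the 16 input combinations, 9 give w7 = 0 and 7 give w7 = 1.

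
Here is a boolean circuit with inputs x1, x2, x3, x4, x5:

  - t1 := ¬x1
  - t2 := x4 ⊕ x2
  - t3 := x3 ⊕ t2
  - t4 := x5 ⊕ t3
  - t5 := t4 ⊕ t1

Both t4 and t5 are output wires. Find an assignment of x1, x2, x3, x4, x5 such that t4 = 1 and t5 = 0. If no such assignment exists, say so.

Check with x1=0, x2=0, x3=1, x4=1, x5=1:
t1 = ¬x1 = ¬0 = 1
t2 = x4 ⊕ x2 = 1 ⊕ 0 = 1
t3 = x3 ⊕ t2 = 1 ⊕ 1 = 0
t4 = x5 ⊕ t3 = 1 ⊕ 0 = 1
t5 = t4 ⊕ t1 = 1 ⊕ 1 = 0
So t4 = 1 and t5 = 0.

x1=0, x2=0, x3=1, x4=1, x5=1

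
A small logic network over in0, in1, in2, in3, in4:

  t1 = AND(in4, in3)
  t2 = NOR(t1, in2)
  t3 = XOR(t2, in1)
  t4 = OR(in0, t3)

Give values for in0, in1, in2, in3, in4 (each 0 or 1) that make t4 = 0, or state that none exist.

in0=0, in1=0, in2=1, in3=0, in4=1

t4 = OR(in0, t3) must be 0, so both in0 = 0 and t3 = 0.
t3 = XOR(t2, in1) must be 0, so t2 and in1 are equal.
Check with in0=0, in1=0, in2=1, in3=0, in4=1:
t1 = AND(in4, in3) = AND(1, 0) = 0
t2 = NOR(t1, in2) = NOR(0, 1) = 0
t3 = XOR(t2, in1) = XOR(0, 0) = 0
t4 = OR(in0, t3) = OR(0, 0) = 0
So t4 = 0 as required.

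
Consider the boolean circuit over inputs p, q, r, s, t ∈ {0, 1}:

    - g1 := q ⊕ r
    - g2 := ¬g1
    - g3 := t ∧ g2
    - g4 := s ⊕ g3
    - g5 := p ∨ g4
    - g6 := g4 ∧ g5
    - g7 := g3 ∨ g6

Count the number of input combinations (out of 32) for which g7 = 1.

20

g7 = g3 ∨ g6 must be 1, so at least one of g3, g6 is 1.
Enumerating the 32 input combinations, 20 give g7 = 1 and 12 give g7 = 0.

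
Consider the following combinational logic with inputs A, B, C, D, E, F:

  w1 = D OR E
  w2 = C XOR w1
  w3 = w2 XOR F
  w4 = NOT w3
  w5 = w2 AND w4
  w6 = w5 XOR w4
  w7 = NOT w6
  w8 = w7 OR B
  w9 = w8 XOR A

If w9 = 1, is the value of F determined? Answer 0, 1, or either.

Both values of F occur among assignments with w9 = 1:
  F=0: A=0, B=0, C=0, D=0, E=1, F=0
  F=1: A=0, B=0, C=0, D=0, E=0, F=1

either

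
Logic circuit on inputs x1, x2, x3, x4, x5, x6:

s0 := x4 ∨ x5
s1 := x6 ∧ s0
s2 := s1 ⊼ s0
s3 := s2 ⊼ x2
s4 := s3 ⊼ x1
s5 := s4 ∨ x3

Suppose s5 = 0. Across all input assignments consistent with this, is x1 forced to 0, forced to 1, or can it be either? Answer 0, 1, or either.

s5 = s4 ∨ x3 must be 0, so both s4 = 0 and x3 = 0.
s4 = s3 ⊼ x1 must be 0, so both s3 = 1 and x1 = 1.
Every assignment with s5 = 0 has x1 = 1; there are 11 such assignment(s).

1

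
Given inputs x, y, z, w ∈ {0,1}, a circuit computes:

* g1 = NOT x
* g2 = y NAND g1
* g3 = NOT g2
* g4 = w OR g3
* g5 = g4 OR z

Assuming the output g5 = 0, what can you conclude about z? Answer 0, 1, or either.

0

g5 = g4 OR z must be 0, so both g4 = 0 and z = 0.
g4 = w OR g3 must be 0, so both w = 0 and g3 = 0.
Every assignment with g5 = 0 has z = 0; there are 3 such assignment(s).
  x=0, y=0, z=0, w=0
  x=1, y=0, z=0, w=0
  x=1, y=1, z=0, w=0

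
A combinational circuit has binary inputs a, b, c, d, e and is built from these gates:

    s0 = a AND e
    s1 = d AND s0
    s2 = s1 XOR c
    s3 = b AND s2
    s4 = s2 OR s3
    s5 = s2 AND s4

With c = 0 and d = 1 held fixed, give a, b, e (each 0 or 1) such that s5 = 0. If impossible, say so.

a=0, b=0, e=0

s5 = s2 AND s4 must be 0, so at least one of s2, s4 is 0.
Check with c = 0 and d = 1 and a=0, b=0, e=0:
s0 = a AND e = 0 AND 0 = 0
s1 = d AND s0 = 1 AND 0 = 0
s2 = s1 XOR c = 0 XOR 0 = 0
s3 = b AND s2 = 0 AND 0 = 0
s4 = s2 OR s3 = 0 OR 0 = 0
s5 = s2 AND s4 = 0 AND 0 = 0
So s5 = 0.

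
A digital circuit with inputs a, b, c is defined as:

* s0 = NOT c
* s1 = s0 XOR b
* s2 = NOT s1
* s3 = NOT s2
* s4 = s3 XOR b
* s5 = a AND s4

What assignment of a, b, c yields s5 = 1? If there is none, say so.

Check with a=1 b=0 c=0:
s0 = NOT c = NOT 0 = 1
s1 = s0 XOR b = 1 XOR 0 = 1
s2 = NOT s1 = NOT 1 = 0
s3 = NOT s2 = NOT 0 = 1
s4 = s3 XOR b = 1 XOR 0 = 1
s5 = a AND s4 = 1 AND 1 = 1
So s5 = 1 as required.

a=1 b=0 c=0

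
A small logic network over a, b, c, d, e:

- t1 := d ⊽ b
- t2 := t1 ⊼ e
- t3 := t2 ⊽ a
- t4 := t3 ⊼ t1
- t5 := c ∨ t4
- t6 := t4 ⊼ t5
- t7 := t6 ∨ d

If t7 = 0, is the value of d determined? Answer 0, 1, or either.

0

t7 = t6 ∨ d must be 0, so both t6 = 0 and d = 0.
Every assignment with t7 = 0 has d = 0; there are 14 such assignment(s).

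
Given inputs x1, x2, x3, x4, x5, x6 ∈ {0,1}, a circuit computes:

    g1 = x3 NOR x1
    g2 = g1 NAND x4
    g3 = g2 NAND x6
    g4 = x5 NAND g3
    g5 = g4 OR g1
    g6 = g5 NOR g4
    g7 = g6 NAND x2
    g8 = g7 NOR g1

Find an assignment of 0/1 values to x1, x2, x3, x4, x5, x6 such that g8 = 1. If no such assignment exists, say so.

x1=1, x2=1, x3=1, x4=0, x5=1, x6=0

g8 = g7 NOR g1 must be 1, so both g7 = 0 and g1 = 0.
g7 = g6 NAND x2 must be 0, so both g6 = 1 and x2 = 1.
g1 = x3 NOR x1 must be 0, so at least one of x3, x1 is 1.
Check with x1=1, x2=1, x3=1, x4=0, x5=1, x6=0:
g1 = x3 NOR x1 = 1 NOR 1 = 0
g2 = g1 NAND x4 = 0 NAND 0 = 1
g3 = g2 NAND x6 = 1 NAND 0 = 1
g4 = x5 NAND g3 = 1 NAND 1 = 0
g5 = g4 OR g1 = 0 OR 0 = 0
g6 = g5 NOR g4 = 0 NOR 0 = 1
g7 = g6 NAND x2 = 1 NAND 1 = 0
g8 = g7 NOR g1 = 0 NOR 0 = 1
So g8 = 1 as required.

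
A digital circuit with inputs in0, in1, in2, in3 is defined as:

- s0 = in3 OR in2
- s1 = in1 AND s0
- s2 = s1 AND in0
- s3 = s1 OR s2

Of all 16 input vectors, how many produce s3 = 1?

6

s3 = s1 OR s2 must be 1, so at least one of s1, s2 is 1.
Enumerating the 16 input combinations, 6 give s3 = 1 and 10 give s3 = 0.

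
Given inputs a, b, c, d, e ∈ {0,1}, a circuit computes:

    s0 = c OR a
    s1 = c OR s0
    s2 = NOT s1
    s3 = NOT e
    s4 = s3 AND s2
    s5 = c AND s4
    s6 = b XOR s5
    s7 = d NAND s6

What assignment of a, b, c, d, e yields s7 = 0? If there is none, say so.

s7 = d NAND s6 must be 0, so both d = 1 and s6 = 1.
s6 = b XOR s5 must be 1, so b and s5 differ.
Check with a=0, b=1, c=0, d=1, e=0:
s0 = c OR a = 0 OR 0 = 0
s1 = c OR s0 = 0 OR 0 = 0
s2 = NOT s1 = NOT 0 = 1
s3 = NOT e = NOT 0 = 1
s4 = s3 AND s2 = 1 AND 1 = 1
s5 = c AND s4 = 0 AND 1 = 0
s6 = b XOR s5 = 1 XOR 0 = 1
s7 = d NAND s6 = 1 NAND 1 = 0
So s7 = 0 as required.

a=0, b=1, c=0, d=1, e=0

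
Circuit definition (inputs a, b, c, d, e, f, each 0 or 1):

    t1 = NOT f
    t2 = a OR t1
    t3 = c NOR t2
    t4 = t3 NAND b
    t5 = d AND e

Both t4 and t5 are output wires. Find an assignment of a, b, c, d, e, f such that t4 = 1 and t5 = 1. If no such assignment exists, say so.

a=1, b=1, c=1, d=1, e=1, f=1

Check with a=1, b=1, c=1, d=1, e=1, f=1:
t1 = NOT f = NOT 1 = 0
t2 = a OR t1 = 1 OR 0 = 1
t3 = c NOR t2 = 1 NOR 1 = 0
t4 = t3 NAND b = 0 NAND 1 = 1
t5 = d AND e = 1 AND 1 = 1
So t4 = 1 and t5 = 1.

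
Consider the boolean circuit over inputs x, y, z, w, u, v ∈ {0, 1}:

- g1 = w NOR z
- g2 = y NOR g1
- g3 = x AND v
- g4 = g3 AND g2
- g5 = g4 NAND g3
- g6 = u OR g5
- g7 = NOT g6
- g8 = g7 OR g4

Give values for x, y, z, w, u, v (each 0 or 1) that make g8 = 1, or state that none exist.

x=1, y=0, z=0, w=1, u=1, v=1

g8 = g7 OR g4 must be 1, so at least one of g7, g4 is 1.
Check with x=1, y=0, z=0, w=1, u=1, v=1:
g1 = w NOR z = 1 NOR 0 = 0
g2 = y NOR g1 = 0 NOR 0 = 1
g3 = x AND v = 1 AND 1 = 1
g4 = g3 AND g2 = 1 AND 1 = 1
g5 = g4 NAND g3 = 1 NAND 1 = 0
g6 = u OR g5 = 1 OR 0 = 1
g7 = NOT g6 = NOT 1 = 0
g8 = g7 OR g4 = 0 OR 1 = 1
So g8 = 1 as required.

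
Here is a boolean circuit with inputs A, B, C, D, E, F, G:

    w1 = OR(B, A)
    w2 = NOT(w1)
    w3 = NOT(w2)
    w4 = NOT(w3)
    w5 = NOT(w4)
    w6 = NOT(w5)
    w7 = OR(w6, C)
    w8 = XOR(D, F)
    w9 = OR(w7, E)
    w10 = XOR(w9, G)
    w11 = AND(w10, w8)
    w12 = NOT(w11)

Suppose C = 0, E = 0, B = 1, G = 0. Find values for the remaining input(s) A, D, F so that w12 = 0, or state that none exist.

With C = 0, E = 0, B = 1, G = 0 fixed, none of the 8 settings of A, D, F give w12 = 0.
For example, with A=1, D=1, F=0:
w1 = OR(B, A) = OR(1, 1) = 1
w2 = NOT(w1) = NOT 1 = 0
w3 = NOT(w2) = NOT 0 = 1
w4 = NOT(w3) = NOT 1 = 0
w5 = NOT(w4) = NOT 0 = 1
w6 = NOT(w5) = NOT 1 = 0
w7 = OR(w6, C) = OR(0, 0) = 0
w8 = XOR(D, F) = XOR(1, 0) = 1
w9 = OR(w7, E) = OR(0, 0) = 0
w10 = XOR(w9, G) = XOR(0, 0) = 0
w11 = AND(w10, w8) = AND(0, 1) = 0
w12 = NOT(w11) = NOT 0 = 1
giving w12 = 1 ≠ 0.

no solution exists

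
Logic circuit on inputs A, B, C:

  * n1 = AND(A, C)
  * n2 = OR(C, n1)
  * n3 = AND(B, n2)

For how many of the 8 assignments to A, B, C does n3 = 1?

n3 = AND(B, n2) must be 1, so both B = 1 and n2 = 1.
Satisfying assignments:
  A=0, B=1, C=1
  A=1, B=1, C=1

2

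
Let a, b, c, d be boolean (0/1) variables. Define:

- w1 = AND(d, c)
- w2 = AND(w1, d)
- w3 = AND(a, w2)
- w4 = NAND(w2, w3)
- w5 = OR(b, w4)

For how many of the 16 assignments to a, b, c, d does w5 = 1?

15

w5 = OR(b, w4) must be 1, so at least one of b, w4 is 1.
Enumerating the 16 input combinations, 15 give w5 = 1 and 1 give w5 = 0.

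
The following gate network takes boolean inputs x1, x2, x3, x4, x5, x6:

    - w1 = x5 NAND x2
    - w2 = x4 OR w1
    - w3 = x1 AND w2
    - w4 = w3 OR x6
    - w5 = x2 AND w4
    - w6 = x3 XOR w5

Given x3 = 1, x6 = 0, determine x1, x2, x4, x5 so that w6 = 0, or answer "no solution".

x1=1 x2=1 x4=1 x5=1

Check with x3 = 1, x6 = 0 and x1=1, x2=1, x4=1, x5=1:
w1 = x5 NAND x2 = 1 NAND 1 = 0
w2 = x4 OR w1 = 1 OR 0 = 1
w3 = x1 AND w2 = 1 AND 1 = 1
w4 = w3 OR x6 = 1 OR 0 = 1
w5 = x2 AND w4 = 1 AND 1 = 1
w6 = x3 XOR w5 = 1 XOR 1 = 0
So w6 = 0.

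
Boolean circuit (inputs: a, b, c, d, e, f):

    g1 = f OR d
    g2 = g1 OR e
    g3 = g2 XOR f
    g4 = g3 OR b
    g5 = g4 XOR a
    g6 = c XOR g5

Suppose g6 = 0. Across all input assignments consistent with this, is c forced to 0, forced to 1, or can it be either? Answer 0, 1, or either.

either

Both values of c occur among assignments with g6 = 0:
  c=0: a=0, b=0, c=0, d=0, e=0, f=0
  c=1: a=0, b=0, c=1, d=0, e=1, f=0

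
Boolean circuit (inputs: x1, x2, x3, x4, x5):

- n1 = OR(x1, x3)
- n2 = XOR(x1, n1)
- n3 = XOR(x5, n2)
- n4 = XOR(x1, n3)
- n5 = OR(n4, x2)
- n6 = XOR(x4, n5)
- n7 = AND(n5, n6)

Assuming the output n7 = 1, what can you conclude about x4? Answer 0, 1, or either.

n7 = AND(n5, n6) must be 1, so both n5 = 1 and n6 = 1.
Every assignment with n7 = 1 has x4 = 0; there are 12 such assignment(s).

0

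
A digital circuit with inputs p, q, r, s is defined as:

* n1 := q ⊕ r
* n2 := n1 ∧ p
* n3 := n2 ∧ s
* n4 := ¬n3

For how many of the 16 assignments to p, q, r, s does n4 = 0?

2

n4 = ¬n3 must be 0, so n3 = 1.
n3 = n2 ∧ s must be 1, so both n2 = 1 and s = 1.
Satisfying assignments:
  p=1, q=0, r=1, s=1
  p=1, q=1, r=0, s=1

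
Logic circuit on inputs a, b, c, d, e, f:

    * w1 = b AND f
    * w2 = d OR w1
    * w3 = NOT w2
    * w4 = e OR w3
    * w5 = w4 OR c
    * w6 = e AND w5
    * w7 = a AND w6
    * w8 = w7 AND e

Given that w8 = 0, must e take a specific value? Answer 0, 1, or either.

either

Both values of e occur among assignments with w8 = 0:
  e=0: a=0, b=0, c=0, d=0, e=0, f=0
  e=1: a=0, b=0, c=0, d=0, e=1, f=0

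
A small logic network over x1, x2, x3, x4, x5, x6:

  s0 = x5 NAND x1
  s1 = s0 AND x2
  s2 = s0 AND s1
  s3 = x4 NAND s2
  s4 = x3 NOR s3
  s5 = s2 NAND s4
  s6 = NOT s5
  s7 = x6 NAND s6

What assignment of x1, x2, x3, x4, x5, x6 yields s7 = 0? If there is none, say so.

s7 = x6 NAND s6 must be 0, so both x6 = 1 and s6 = 1.
Check with x1=0 x2=1 x3=0 x4=1 x5=1 x6=1:
s0 = x5 NAND x1 = 1 NAND 0 = 1
s1 = s0 AND x2 = 1 AND 1 = 1
s2 = s0 AND s1 = 1 AND 1 = 1
s3 = x4 NAND s2 = 1 NAND 1 = 0
s4 = x3 NOR s3 = 0 NOR 0 = 1
s5 = s2 NAND s4 = 1 NAND 1 = 0
s6 = NOT s5 = NOT 0 = 1
s7 = x6 NAND s6 = 1 NAND 1 = 0
So s7 = 0 as required.

x1=0 x2=1 x3=0 x4=1 x5=1 x6=1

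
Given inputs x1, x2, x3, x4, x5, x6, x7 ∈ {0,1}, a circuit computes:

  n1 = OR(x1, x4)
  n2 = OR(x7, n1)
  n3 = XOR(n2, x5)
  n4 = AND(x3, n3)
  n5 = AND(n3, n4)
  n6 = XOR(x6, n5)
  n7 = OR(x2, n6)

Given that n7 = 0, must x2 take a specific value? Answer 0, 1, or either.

0

n7 = OR(x2, n6) must be 0, so both x2 = 0 and n6 = 0.
n6 = XOR(x6, n5) must be 0, so x6 and n5 are equal.
Every assignment with n7 = 0 has x2 = 0; there are 32 such assignment(s).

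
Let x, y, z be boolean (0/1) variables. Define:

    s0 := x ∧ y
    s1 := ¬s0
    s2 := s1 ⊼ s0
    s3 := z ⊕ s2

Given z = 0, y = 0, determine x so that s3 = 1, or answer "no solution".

x=0

Check with z = 0, y = 0 and x=0:
s0 = x ∧ y = 0 ∧ 0 = 0
s1 = ¬s0 = ¬0 = 1
s2 = s1 ⊼ s0 = 1 ⊼ 0 = 1
s3 = z ⊕ s2 = 0 ⊕ 1 = 1
So s3 = 1.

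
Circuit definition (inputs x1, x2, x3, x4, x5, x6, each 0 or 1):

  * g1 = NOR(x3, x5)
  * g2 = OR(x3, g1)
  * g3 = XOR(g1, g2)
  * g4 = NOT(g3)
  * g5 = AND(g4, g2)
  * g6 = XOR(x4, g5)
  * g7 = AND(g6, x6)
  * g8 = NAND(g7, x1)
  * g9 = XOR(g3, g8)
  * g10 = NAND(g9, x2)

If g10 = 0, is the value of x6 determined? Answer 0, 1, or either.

Both values of x6 occur among assignments with g10 = 0:
  x6=0: x1=0, x2=1, x3=0, x4=0, x5=0, x6=0
  x6=1: x1=0, x2=1, x3=0, x4=0, x5=0, x6=1

either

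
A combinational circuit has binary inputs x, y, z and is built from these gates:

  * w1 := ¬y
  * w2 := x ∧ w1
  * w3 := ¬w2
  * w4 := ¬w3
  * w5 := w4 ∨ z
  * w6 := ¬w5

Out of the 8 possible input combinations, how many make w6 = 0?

5

w6 = ¬w5 must be 0, so w5 = 1.
w5 = w4 ∨ z must be 1, so at least one of w4, z is 1.
Satisfying assignments:
  x=0, y=0, z=1
  x=0, y=1, z=1
  x=1, y=0, z=0
  x=1, y=0, z=1
  x=1, y=1, z=1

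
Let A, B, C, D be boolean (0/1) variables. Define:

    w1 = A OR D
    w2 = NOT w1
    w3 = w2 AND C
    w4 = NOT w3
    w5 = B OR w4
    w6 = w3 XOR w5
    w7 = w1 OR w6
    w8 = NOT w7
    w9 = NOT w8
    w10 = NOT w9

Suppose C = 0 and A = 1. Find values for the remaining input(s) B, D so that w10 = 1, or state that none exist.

no solution exists

With C = 0 and A = 1 fixed, none of the 4 settings of B, D give w10 = 1.
For example, with B=0, D=1:
w1 = A OR D = 1 OR 1 = 1
w2 = NOT w1 = NOT 1 = 0
w3 = w2 AND C = 0 AND 0 = 0
w4 = NOT w3 = NOT 0 = 1
w5 = B OR w4 = 0 OR 1 = 1
w6 = w3 XOR w5 = 0 XOR 1 = 1
w7 = w1 OR w6 = 1 OR 1 = 1
w8 = NOT w7 = NOT 1 = 0
w9 = NOT w8 = NOT 0 = 1
w10 = NOT w9 = NOT 1 = 0
giving w10 = 0 ≠ 1.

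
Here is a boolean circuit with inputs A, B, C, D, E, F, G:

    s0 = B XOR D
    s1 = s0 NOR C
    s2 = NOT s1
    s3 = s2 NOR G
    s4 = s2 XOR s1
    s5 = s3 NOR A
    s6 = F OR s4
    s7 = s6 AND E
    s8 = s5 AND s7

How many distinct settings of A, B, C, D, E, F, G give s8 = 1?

28

s8 = s5 AND s7 must be 1, so both s5 = 1 and s7 = 1.
s5 = s3 NOR A must be 1, so both s3 = 0 and A = 0.
s7 = s6 AND E must be 1, so both s6 = 1 and E = 1.
Enumerating the 128 input combinations, 28 give s8 = 1 and 100 give s8 = 0.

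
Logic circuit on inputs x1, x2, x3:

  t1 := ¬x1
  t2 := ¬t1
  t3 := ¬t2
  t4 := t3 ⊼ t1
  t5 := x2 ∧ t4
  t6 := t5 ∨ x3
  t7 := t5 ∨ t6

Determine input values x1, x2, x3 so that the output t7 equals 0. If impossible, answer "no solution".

t7 = t5 ∨ t6 must be 0, so both t5 = 0 and t6 = 0.
t5 = x2 ∧ t4 must be 0, so at least one of x2, t4 is 0.
t6 = t5 ∨ x3 must be 0, so both t5 = 0 and x3 = 0.
Check with x1=1, x2=0, x3=0:
t1 = ¬x1 = ¬1 = 0
t2 = ¬t1 = ¬0 = 1
t3 = ¬t2 = ¬1 = 0
t4 = t3 ⊼ t1 = 0 ⊼ 0 = 1
t5 = x2 ∧ t4 = 0 ∧ 1 = 0
t6 = t5 ∨ x3 = 0 ∨ 0 = 0
t7 = t5 ∨ t6 = 0 ∨ 0 = 0
So t7 = 0 as required.

x1=1, x2=0, x3=0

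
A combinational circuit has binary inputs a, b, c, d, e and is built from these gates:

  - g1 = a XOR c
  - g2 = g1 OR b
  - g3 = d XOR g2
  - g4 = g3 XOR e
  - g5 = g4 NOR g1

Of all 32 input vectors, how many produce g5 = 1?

g5 = g4 NOR g1 must be 1, so both g4 = 0 and g1 = 0.
Enumerating the 32 input combinations, 8 give g5 = 1 and 24 give g5 = 0.

8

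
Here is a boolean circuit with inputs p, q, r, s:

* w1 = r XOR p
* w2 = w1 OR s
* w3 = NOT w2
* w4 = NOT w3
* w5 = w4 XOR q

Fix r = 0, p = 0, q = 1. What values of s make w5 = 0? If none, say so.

s=1

w5 = w4 XOR q must be 0, so w4 and q are equal.
Check with r = 0, p = 0, q = 1 and s=1:
w1 = r XOR p = 0 XOR 0 = 0
w2 = w1 OR s = 0 OR 1 = 1
w3 = NOT w2 = NOT 1 = 0
w4 = NOT w3 = NOT 0 = 1
w5 = w4 XOR q = 1 XOR 1 = 0
So w5 = 0.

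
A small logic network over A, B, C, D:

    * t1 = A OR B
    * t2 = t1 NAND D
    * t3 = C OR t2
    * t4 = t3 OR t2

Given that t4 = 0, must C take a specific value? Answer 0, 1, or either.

0

t4 = t3 OR t2 must be 0, so both t3 = 0 and t2 = 0.
t3 = C OR t2 must be 0, so both C = 0 and t2 = 0.
t2 = t1 NAND D must be 0, so both t1 = 1 and D = 1.
Every assignment with t4 = 0 has C = 0; there are 3 such assignment(s).
  A=0, B=1, C=0, D=1
  A=1, B=0, C=0, D=1
  A=1, B=1, C=0, D=1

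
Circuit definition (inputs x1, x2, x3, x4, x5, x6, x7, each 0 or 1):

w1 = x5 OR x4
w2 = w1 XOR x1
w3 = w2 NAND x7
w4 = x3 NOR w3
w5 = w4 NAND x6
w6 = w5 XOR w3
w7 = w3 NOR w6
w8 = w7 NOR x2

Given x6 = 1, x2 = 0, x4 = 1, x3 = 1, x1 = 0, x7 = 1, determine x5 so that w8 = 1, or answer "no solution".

w8 = w7 NOR x2 must be 1, so both w7 = 0 and x2 = 0.
w7 = w3 NOR w6 must be 0, so at least one of w3, w6 is 1.
Check with x6 = 1, x2 = 0, x4 = 1, x3 = 1, x1 = 0, x7 = 1 and x5=1:
w1 = x5 OR x4 = 1 OR 1 = 1
w2 = w1 XOR x1 = 1 XOR 0 = 1
w3 = w2 NAND x7 = 1 NAND 1 = 0
w4 = x3 NOR w3 = 1 NOR 0 = 0
w5 = w4 NAND x6 = 0 NAND 1 = 1
w6 = w5 XOR w3 = 1 XOR 0 = 1
w7 = w3 NOR w6 = 0 NOR 1 = 0
w8 = w7 NOR x2 = 0 NOR 0 = 1
So w8 = 1.

x5=1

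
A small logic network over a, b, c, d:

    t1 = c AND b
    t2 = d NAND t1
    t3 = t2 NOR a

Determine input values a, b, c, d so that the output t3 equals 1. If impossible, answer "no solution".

Check with a=0, b=1, c=1, d=1:
t1 = c AND b = 1 AND 1 = 1
t2 = d NAND t1 = 1 NAND 1 = 0
t3 = t2 NOR a = 0 NOR 0 = 1
So t3 = 1 as required.

a=0, b=1, c=1, d=1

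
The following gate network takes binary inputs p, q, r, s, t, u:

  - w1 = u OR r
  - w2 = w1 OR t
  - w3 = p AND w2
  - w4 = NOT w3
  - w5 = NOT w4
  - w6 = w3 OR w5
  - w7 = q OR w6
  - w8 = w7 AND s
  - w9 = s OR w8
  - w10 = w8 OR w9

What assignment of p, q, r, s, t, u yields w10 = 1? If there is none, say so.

p=0, q=1, r=1, s=1, t=1, u=0

w10 = w8 OR w9 must be 1, so at least one of w8, w9 is 1.
Check with p=0, q=1, r=1, s=1, t=1, u=0:
w1 = u OR r = 0 OR 1 = 1
w2 = w1 OR t = 1 OR 1 = 1
w3 = p AND w2 = 0 AND 1 = 0
w4 = NOT w3 = NOT 0 = 1
w5 = NOT w4 = NOT 1 = 0
w6 = w3 OR w5 = 0 OR 0 = 0
w7 = q OR w6 = 1 OR 0 = 1
w8 = w7 AND s = 1 AND 1 = 1
w9 = s OR w8 = 1 OR 1 = 1
w10 = w8 OR w9 = 1 OR 1 = 1
So w10 = 1 as required.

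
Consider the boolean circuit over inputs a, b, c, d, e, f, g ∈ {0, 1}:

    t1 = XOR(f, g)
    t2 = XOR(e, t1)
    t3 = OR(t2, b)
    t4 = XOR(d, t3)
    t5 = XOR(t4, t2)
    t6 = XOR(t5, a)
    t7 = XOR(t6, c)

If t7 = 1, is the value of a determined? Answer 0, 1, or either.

either

Both values of a occur among assignments with t7 = 1:
  a=0: a=0, b=0, c=0, d=1, e=0, f=0, g=0
  a=1: a=1, b=0, c=0, d=0, e=0, f=0, g=0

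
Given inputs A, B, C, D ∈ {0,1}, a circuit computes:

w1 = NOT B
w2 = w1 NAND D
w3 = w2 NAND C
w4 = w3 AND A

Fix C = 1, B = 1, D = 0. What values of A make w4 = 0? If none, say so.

Check with C = 1, B = 1, D = 0 and A=1:
w1 = NOT B = NOT 1 = 0
w2 = w1 NAND D = 0 NAND 0 = 1
w3 = w2 NAND C = 1 NAND 1 = 0
w4 = w3 AND A = 0 AND 1 = 0
So w4 = 0.

A=1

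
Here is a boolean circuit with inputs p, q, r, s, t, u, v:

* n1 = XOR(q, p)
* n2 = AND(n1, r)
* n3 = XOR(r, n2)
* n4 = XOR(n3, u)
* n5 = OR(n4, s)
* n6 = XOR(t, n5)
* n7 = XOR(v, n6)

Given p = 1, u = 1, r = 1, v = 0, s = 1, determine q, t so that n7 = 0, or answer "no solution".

Check with p = 1, u = 1, r = 1, v = 0, s = 1 and q=1, t=1:
n1 = XOR(q, p) = XOR(1, 1) = 0
n2 = AND(n1, r) = AND(0, 1) = 0
n3 = XOR(r, n2) = XOR(1, 0) = 1
n4 = XOR(n3, u) = XOR(1, 1) = 0
n5 = OR(n4, s) = OR(0, 1) = 1
n6 = XOR(t, n5) = XOR(1, 1) = 0
n7 = XOR(v, n6) = XOR(0, 0) = 0
So n7 = 0.

q=1, t=1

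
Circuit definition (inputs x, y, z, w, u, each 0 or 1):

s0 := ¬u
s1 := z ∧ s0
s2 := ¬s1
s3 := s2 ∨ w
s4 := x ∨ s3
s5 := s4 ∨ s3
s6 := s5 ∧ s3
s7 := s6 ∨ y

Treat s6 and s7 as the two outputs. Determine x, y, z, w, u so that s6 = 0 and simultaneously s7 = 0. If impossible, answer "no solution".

x=1, y=0, z=1, w=0, u=0

Check with x=1, y=0, z=1, w=0, u=0:
s0 = ¬u = ¬0 = 1
s1 = z ∧ s0 = 1 ∧ 1 = 1
s2 = ¬s1 = ¬1 = 0
s3 = s2 ∨ w = 0 ∨ 0 = 0
s4 = x ∨ s3 = 1 ∨ 0 = 1
s5 = s4 ∨ s3 = 1 ∨ 0 = 1
s6 = s5 ∧ s3 = 1 ∧ 0 = 0
s7 = s6 ∨ y = 0 ∨ 0 = 0
So s6 = 0 and s7 = 0.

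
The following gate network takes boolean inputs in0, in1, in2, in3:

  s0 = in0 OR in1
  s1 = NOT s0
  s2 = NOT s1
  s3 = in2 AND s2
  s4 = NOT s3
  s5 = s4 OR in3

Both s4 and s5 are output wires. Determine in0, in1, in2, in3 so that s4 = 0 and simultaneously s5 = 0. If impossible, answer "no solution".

Check with in0=1, in1=0, in2=1, in3=0:
s0 = in0 OR in1 = 1 OR 0 = 1
s1 = NOT s0 = NOT 1 = 0
s2 = NOT s1 = NOT 0 = 1
s3 = in2 AND s2 = 1 AND 1 = 1
s4 = NOT s3 = NOT 1 = 0
s5 = s4 OR in3 = 0 OR 0 = 0
So s4 = 0 and s5 = 0.

in0=1, in1=0, in2=1, in3=0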